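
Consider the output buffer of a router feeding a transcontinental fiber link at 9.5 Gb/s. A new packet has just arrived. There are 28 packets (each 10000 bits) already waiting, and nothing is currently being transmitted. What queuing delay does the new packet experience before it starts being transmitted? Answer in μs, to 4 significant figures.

Each queued packet: L/R = 10000/9500000000 = 1.05263 μs.
28 queued → 29.4737 μs.
Queuing delay = 29.47 μs.

29.47 μs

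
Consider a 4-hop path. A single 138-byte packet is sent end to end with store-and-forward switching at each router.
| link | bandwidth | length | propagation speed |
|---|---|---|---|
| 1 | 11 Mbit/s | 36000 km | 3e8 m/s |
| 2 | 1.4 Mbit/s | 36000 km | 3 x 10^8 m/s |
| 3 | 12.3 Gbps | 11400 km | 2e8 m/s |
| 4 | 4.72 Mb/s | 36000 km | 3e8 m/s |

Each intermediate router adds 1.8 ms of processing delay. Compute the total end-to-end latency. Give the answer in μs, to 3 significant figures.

L = 138 × 8 = 1104 bits.
Transmission delays (L/R per hop): 100.364, 788.571, 0.0897561, 233.898 μs; sum = 1122.92 μs.
Propagation delays (d/s per hop): 120000, 120000, 57000, 120000 μs; sum = 417000 μs.
Processing at 3 router(s): 3 × 1.8 ms = 5400 μs.
End-to-end = 424000 μs.

424000 μs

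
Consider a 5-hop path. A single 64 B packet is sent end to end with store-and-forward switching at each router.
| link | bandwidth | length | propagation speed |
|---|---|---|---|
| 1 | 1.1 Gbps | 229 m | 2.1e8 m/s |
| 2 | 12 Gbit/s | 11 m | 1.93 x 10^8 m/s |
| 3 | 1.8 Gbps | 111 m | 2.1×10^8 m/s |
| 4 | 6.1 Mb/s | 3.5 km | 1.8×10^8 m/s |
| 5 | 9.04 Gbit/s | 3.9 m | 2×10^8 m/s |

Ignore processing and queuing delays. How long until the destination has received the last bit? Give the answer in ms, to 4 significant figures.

0.1059 ms

L = 64 × 8 = 512 bits.
Transmission delays (L/R per hop): 0.000465455, 4.26667e-05, 0.000284444, 0.0839344, 5.66372e-05 ms; sum = 0.0847836 ms.
Propagation delays (d/s per hop): 0.00109048, 5.69948e-05, 0.000528571, 0.0194444, 1.95e-05 ms; sum = 0.02114 ms.
End-to-end = 0.1059 ms.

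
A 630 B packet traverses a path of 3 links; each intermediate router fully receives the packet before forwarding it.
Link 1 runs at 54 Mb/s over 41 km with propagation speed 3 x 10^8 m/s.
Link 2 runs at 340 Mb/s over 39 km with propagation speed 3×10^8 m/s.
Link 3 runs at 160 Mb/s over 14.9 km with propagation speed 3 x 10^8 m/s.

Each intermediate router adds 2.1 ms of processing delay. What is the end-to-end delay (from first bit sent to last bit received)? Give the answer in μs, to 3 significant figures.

4660 μs

L = 630 × 8 = 5040 bits.
Transmission delays (L/R per hop): 93.3333, 14.8235, 31.5 μs; sum = 139.657 μs.
Propagation delays (d/s per hop): 136.667, 130, 49.6667 μs; sum = 316.333 μs.
Processing at 2 router(s): 2 × 2.1 ms = 4200 μs.
End-to-end = 4660 μs.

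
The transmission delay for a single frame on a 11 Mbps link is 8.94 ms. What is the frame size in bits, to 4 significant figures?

L = R × t_tx = 11000000 b/s × 0.00894 s = 98340 bits.

98340 bits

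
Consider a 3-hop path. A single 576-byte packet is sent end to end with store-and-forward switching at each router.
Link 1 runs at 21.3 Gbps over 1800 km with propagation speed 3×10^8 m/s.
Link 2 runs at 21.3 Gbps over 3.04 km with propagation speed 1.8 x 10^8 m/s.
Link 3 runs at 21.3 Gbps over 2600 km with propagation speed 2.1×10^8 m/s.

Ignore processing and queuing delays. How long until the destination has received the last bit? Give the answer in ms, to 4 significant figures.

18.40 ms

L = 576 × 8 = 4608 bits.
Transmission delay per hop = L/R = 4608/21300000000 = 0.000216338 ms; 3 hops → 0.000649014 ms.
Propagation delays (d/s per hop): 6, 0.0168889, 12.381 ms; sum = 18.3978 ms.
End-to-end = 18.40 ms.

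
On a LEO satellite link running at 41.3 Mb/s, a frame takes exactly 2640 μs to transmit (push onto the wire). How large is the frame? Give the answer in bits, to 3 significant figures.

109000 bits

L = R × t_tx = 41300000 b/s × 0.00264 s = 109032 bits.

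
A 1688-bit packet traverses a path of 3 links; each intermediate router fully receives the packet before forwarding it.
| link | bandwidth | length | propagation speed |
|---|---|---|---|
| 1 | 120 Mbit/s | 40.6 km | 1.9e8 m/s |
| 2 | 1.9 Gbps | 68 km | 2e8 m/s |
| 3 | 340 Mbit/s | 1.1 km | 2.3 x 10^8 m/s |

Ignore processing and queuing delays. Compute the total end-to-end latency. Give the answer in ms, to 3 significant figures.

0.578 ms

Transmission delays (L/R per hop): 0.0140667, 0.000888421, 0.00496471 ms; sum = 0.0199198 ms.
Propagation delays (d/s per hop): 0.213684, 0.34, 0.00478261 ms; sum = 0.558467 ms.
End-to-end = 0.578 ms.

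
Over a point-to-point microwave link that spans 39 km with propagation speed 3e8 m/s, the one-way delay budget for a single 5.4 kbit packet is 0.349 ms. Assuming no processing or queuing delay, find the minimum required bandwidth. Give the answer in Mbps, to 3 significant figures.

Propagation delay = 39000 / 300000000 = 0.13 ms.
Transmission budget = 0.349 − 0.13 = 0.219 ms.
R ≥ L / t_tx = 5400 bits / 0.000219 s = 24.7 Mbps.

24.7 Mbps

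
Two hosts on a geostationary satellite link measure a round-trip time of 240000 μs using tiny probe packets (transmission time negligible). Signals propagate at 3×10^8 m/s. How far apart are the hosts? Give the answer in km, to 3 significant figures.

36000 km

One-way propagation = RTT/2 = 120000 μs.
d = s × t = 300000000 × 0.12 = 36000 km.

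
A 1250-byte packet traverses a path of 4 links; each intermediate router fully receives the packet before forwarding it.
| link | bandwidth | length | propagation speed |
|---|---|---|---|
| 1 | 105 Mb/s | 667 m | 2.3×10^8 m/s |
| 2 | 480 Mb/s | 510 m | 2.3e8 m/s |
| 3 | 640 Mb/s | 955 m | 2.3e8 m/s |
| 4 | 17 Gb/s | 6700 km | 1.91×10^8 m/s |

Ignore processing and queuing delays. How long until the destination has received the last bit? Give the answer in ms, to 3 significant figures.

L = 1250 × 8 = 10000 bits.
Transmission delays (L/R per hop): 0.0952381, 0.0208333, 0.015625, 0.000588235 ms; sum = 0.132285 ms.
Propagation delays (d/s per hop): 0.0029, 0.00221739, 0.00415217, 35.0785 ms; sum = 35.0878 ms.
End-to-end = 35.2 ms.

35.2 ms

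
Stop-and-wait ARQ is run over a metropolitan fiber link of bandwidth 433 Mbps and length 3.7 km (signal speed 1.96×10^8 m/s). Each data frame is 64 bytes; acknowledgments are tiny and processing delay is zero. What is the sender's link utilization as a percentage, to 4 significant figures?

3.037 %

t_tx = L/R = 512/433000000 = 1.18245e-06 s.
t_prop = 3700/196000000 = 1.88776e-05 s; RTT = 3.77551e-05 s.
Cycle = t_tx + RTT = 3.89376e-05 s.
Utilization = t_tx / cycle = 1.18245e-06/3.89376e-05 = 3.037 %.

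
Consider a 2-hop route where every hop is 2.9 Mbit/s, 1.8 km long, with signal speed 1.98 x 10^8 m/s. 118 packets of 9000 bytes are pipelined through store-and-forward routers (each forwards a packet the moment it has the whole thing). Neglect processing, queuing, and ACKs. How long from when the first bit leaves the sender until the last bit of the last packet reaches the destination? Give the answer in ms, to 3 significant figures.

2950 ms

Per-hop transmission t_tx = L/R = 72000/2900000 = 24.8276 ms.
Per-hop propagation t_prop = 1800/198000000 = 0.00909091 ms.
Pipeline fill: first packet needs 2·t_tx to clear all hops; remaining 117 packets each add one t_tx.
Total = (2+118-1)·t_tx + 2·t_prop = 119·24.8276 + 2·0.00909091 = 2950 ms.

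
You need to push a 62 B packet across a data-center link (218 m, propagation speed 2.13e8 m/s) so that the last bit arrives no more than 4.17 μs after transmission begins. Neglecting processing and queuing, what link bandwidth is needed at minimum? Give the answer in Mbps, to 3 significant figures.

158 Mbps

L = 496 bits.
Propagation delay = 218 / 213000000 = 1.02347 μs.
Transmission budget = 4.17 − 1.02347 = 3.14653 μs.
R ≥ L / t_tx = 496 bits / 3.14653e-06 s = 158 Mbps.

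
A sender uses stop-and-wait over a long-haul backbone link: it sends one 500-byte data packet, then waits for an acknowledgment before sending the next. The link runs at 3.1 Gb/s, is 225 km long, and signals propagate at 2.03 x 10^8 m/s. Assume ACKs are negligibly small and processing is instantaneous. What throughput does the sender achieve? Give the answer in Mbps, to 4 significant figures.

t_tx = L/R = 4000/3100000000 = 1.29032e-06 s.
t_prop = 225000/2.03e+08 = 0.00110837 s; RTT = 0.00221675 s.
Cycle = t_tx + RTT = 0.00221804 s.
Throughput = L / cycle = 4000 / 0.00221804 = 1.803 Mbps.

1.803 Mbps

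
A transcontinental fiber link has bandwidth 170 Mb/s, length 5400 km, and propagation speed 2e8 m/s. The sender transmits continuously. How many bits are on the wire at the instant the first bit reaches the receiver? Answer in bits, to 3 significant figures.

Propagation delay = 5400000 / 200000000 = 0.027 s.
BDP = R × t_prop = 170000000 × 0.027 = 4590000 bits.

4590000 bits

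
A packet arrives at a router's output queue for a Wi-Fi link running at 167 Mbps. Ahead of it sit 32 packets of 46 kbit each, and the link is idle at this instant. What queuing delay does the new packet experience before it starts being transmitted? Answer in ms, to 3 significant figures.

Each queued packet: L/R = 46000/167000000 = 0.275449 ms.
32 queued → 8.81437 ms.
Queuing delay = 8.81 ms.

8.81 ms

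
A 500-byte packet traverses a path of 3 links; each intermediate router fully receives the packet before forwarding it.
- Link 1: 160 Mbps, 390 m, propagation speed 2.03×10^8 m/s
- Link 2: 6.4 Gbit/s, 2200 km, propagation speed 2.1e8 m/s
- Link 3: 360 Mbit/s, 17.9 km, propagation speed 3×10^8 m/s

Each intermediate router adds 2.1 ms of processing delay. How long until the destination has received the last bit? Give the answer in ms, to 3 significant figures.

L = 500 × 8 = 4000 bits.
Transmission delays (L/R per hop): 0.025, 0.000625, 0.0111111 ms; sum = 0.0367361 ms.
Propagation delays (d/s per hop): 0.00192118, 10.4762, 0.0596667 ms; sum = 10.5378 ms.
Processing at 2 router(s): 2 × 2.1 ms = 4.2 ms.
End-to-end = 14.8 ms.

14.8 ms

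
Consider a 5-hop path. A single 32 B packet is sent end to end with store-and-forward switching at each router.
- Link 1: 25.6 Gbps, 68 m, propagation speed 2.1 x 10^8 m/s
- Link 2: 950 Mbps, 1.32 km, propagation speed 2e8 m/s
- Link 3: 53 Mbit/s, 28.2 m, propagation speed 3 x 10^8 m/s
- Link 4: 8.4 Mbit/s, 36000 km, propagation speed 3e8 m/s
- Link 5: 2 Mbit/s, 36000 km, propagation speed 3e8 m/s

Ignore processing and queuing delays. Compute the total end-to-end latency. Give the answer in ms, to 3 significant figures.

L = 32 × 8 = 256 bits.
Transmission delays (L/R per hop): 1e-05, 0.000269474, 0.00483019, 0.0304762, 0.128 ms; sum = 0.163586 ms.
Propagation delays (d/s per hop): 0.00032381, 0.0066, 9.4e-05, 120, 120 ms; sum = 240.007 ms.
End-to-end = 240 ms.

240 ms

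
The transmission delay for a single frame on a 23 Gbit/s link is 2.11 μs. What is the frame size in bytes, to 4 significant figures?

6066 bytes

L = R × t_tx = 23000000000 b/s × 2.11e-06 s = 48530 bits.
In bytes: 48530 / 8 = 6066 bytes.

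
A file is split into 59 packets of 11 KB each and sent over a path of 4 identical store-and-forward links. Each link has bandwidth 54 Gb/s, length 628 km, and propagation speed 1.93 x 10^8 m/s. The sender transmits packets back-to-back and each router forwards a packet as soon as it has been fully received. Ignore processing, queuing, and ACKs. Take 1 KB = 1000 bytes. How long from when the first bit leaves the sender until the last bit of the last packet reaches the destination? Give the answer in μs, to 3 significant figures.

Per-hop transmission t_tx = L/R = 88000/54000000000 = 1.62963 μs.
Per-hop propagation t_prop = 628000/193000000 = 3253.89 μs.
Pipeline fill: first packet needs 4·t_tx to clear all hops; remaining 58 packets each add one t_tx.
Total = (4+59-1)·t_tx + 4·t_prop = 62·1.62963 + 4·3253.89 = 13100 μs.

13100 μs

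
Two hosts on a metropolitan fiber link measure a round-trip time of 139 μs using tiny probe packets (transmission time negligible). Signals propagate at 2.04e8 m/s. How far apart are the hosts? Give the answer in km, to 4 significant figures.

14.18 km

One-way propagation = RTT/2 = 69.5 μs.
d = s × t = 204000000 × 6.95e-05 = 14.18 km.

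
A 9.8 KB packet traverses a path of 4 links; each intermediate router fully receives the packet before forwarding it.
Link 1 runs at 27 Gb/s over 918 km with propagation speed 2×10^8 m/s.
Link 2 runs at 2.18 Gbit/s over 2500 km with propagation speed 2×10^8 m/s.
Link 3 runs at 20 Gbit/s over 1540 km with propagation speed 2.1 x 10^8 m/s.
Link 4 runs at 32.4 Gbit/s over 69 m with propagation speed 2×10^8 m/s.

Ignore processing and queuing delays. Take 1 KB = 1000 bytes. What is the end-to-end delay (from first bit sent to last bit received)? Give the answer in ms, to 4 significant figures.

L = 78400 bits.
Transmission delays (L/R per hop): 0.0029037, 0.0359633, 0.00392, 0.00241975 ms; sum = 0.0452068 ms.
Propagation delays (d/s per hop): 4.59, 12.5, 7.33333, 0.000345 ms; sum = 24.4237 ms.
End-to-end = 24.47 ms.

24.47 ms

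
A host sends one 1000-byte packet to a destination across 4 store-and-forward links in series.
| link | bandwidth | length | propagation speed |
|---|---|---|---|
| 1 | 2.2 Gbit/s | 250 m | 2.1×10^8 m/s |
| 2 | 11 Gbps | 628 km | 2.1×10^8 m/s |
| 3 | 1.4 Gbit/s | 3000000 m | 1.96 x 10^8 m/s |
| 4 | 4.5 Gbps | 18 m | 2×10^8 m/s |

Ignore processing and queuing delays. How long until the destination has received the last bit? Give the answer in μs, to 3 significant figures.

18300 μs

L = 1000 × 8 = 8000 bits.
Transmission delays (L/R per hop): 3.63636, 0.727273, 5.71429, 1.77778 μs; sum = 11.8557 μs.
Propagation delays (d/s per hop): 1.19048, 2990.48, 15306.1, 0.09 μs; sum = 18297.9 μs.
End-to-end = 18300 μs.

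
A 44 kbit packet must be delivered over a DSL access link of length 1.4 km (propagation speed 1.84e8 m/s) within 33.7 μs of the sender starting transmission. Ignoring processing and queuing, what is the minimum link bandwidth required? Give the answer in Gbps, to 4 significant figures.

1.686 Gbps

Propagation delay = 1400 / 184000000 = 7.6087 μs.
Transmission budget = 33.7 − 7.6087 = 26.0913 μs.
R ≥ L / t_tx = 44000 bits / 2.60913e-05 s = 1.686 Gbps.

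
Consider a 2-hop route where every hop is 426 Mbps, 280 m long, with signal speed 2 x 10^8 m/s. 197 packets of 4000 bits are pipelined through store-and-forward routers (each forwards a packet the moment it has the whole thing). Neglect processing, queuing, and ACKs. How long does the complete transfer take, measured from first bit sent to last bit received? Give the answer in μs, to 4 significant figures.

1862 μs

Per-hop transmission t_tx = L/R = 4000/426000000 = 9.38967 μs.
Per-hop propagation t_prop = 280/200000000 = 1.4 μs.
Pipeline fill: first packet needs 2·t_tx to clear all hops; remaining 196 packets each add one t_tx.
Total = (2+197-1)·t_tx + 2·t_prop = 198·9.38967 + 2·1.4 = 1862 μs.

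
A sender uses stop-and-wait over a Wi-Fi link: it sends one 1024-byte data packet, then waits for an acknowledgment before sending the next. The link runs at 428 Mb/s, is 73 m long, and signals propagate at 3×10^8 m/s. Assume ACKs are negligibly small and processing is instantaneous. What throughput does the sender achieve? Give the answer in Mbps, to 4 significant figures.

t_tx = L/R = 8192/428000000 = 1.91402e-05 s.
t_prop = 73/300000000 = 2.43333e-07 s; RTT = 4.86667e-07 s.
Cycle = t_tx + RTT = 1.96269e-05 s.
Throughput = L / cycle = 8192 / 1.96269e-05 = 417.4 Mbps.

417.4 Mbps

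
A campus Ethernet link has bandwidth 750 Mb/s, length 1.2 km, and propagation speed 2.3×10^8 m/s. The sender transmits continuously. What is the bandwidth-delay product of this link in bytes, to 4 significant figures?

489.1 bytes

Propagation delay = 1200 / 2.3e+08 = 5.21739e-06 s.
BDP = R × t_prop = 750000000 × 5.21739e-06 = 3913.04 bits.
In bytes: 3913.04/8 = 489.1 bytes.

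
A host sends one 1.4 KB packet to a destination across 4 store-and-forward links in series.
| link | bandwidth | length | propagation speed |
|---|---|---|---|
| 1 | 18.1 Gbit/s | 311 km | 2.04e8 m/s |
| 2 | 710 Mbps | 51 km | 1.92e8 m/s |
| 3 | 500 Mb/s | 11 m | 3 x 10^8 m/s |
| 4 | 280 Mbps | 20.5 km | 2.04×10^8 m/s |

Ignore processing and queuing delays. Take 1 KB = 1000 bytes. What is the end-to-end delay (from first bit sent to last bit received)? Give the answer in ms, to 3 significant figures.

L = 11200 bits.
Transmission delays (L/R per hop): 0.000618785, 0.0157746, 0.0224, 0.04 ms; sum = 0.0787934 ms.
Propagation delays (d/s per hop): 1.52451, 0.265625, 3.66667e-05, 0.10049 ms; sum = 1.89066 ms.
End-to-end = 1.97 ms.

1.97 ms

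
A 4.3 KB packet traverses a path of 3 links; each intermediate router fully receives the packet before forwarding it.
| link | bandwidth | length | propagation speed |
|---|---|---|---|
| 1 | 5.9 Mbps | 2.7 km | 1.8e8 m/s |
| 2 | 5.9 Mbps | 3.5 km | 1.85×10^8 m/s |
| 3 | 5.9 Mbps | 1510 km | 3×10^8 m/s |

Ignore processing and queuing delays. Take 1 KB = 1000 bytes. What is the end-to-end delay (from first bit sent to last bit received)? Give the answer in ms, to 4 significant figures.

22.56 ms

L = 34400 bits.
Transmission delay per hop = L/R = 34400/5900000 = 5.83051 ms; 3 hops → 17.4915 ms.
Propagation delays (d/s per hop): 0.015, 0.0189189, 5.03333 ms; sum = 5.06725 ms.
End-to-end = 22.56 ms.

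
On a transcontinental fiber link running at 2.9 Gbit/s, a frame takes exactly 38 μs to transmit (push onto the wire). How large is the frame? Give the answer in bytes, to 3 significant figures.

13800 bytes

L = R × t_tx = 2900000000 b/s × 3.8e-05 s = 110200 bits.
In bytes: 110200 / 8 = 13800 bytes.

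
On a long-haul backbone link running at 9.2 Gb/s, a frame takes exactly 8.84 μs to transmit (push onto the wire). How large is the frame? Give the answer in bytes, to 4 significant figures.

L = R × t_tx = 9200000000 b/s × 8.84e-06 s = 81328 bits.
In bytes: 81328 / 8 = 10170 bytes.

10170 bytes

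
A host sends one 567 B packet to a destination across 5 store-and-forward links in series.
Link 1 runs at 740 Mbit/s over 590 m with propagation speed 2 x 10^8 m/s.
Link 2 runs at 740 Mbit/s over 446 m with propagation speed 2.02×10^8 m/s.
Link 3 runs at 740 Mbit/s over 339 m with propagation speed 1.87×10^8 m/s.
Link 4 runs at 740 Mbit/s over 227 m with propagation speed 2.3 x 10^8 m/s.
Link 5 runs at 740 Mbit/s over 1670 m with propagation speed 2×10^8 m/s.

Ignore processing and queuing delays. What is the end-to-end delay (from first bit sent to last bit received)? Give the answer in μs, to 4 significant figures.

46.96 μs

L = 567 × 8 = 4536 bits.
Transmission delay per hop = L/R = 4536/740000000 = 6.12973 μs; 5 hops → 30.6486 μs.
Propagation delays (d/s per hop): 2.95, 2.20792, 1.81283, 0.986957, 8.35 μs; sum = 16.3077 μs.
End-to-end = 46.96 μs.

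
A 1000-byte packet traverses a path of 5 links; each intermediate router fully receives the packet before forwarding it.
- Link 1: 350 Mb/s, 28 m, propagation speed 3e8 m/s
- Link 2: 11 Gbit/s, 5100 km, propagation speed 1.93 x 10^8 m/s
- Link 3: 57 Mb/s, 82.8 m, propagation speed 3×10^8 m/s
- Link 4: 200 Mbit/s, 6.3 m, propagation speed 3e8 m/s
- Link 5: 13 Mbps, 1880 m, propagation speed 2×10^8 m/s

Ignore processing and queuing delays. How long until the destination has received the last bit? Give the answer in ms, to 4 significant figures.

L = 1000 × 8 = 8000 bits.
Transmission delays (L/R per hop): 0.0228571, 0.000727273, 0.140351, 0.04, 0.615385 ms; sum = 0.81932 ms.
Propagation delays (d/s per hop): 9.33333e-05, 26.4249, 0.000276, 2.1e-05, 0.0094 ms; sum = 26.4347 ms.
End-to-end = 27.25 ms.

27.25 ms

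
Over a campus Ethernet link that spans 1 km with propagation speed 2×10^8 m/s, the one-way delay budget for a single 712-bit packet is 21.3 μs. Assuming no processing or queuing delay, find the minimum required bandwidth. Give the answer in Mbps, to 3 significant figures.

43.7 Mbps

Propagation delay = 1000 / 200000000 = 5 μs.
Transmission budget = 21.3 − 5 = 16.3 μs.
R ≥ L / t_tx = 712 bits / 1.63e-05 s = 43.7 Mbps.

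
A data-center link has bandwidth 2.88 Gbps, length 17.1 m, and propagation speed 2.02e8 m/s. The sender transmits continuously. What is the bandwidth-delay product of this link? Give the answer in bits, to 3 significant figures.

244 bits

Propagation delay = 17.1 / 202000000 = 8.46535e-08 s.
BDP = R × t_prop = 2880000000 × 8.46535e-08 = 243.802 bits.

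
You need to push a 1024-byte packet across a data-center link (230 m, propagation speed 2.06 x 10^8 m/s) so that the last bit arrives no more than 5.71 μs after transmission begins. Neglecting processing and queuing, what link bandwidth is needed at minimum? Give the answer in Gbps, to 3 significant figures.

1.78 Gbps

L = 8192 bits.
Propagation delay = 230 / 206000000 = 1.1165 μs.
Transmission budget = 5.71 − 1.1165 = 4.5935 μs.
R ≥ L / t_tx = 8192 bits / 4.5935e-06 s = 1.78 Gbps.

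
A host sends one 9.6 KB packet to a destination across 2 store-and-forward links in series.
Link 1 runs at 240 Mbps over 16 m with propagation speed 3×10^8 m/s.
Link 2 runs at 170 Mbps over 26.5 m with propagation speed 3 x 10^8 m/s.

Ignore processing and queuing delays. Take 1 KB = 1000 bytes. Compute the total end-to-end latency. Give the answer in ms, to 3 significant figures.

L = 76800 bits.
Transmission delays (L/R per hop): 0.32, 0.451765 ms; sum = 0.771765 ms.
Propagation delays (d/s per hop): 5.33333e-05, 8.83333e-05 ms; sum = 0.000141667 ms.
End-to-end = 0.772 ms.

0.772 ms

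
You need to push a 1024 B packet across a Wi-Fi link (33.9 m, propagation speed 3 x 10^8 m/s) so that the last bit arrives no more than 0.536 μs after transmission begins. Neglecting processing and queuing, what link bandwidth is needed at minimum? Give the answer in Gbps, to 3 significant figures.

19.4 Gbps

L = 8192 bits.
Propagation delay = 33.9 / 300000000 = 0.113 μs.
Transmission budget = 0.536 − 0.113 = 0.423 μs.
R ≥ L / t_tx = 8192 bits / 4.23e-07 s = 19.4 Gbps.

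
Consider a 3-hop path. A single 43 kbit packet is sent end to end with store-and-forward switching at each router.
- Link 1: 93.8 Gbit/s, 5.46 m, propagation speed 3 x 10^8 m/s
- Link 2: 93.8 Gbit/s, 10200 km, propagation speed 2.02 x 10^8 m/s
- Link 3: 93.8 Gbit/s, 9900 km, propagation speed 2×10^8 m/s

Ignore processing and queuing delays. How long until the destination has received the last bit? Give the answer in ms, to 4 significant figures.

L = 43000 bits.
Transmission delay per hop = L/R = 43000/93800000000 = 0.000458422 ms; 3 hops → 0.00137527 ms.
Propagation delays (d/s per hop): 1.82e-05, 50.495, 49.5 ms; sum = 99.9951 ms.
End-to-end = 100.0 ms.

100.0 ms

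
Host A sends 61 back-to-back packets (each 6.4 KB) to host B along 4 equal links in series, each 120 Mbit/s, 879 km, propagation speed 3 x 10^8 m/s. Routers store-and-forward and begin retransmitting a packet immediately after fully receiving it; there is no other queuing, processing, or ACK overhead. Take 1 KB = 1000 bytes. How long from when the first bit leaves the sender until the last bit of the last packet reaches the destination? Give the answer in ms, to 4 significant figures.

Per-hop transmission t_tx = L/R = 51200/120000000 = 0.426667 ms.
Per-hop propagation t_prop = 879000/300000000 = 2.93 ms.
Pipeline fill: first packet needs 4·t_tx to clear all hops; remaining 60 packets each add one t_tx.
Total = (4+61-1)·t_tx + 4·t_prop = 64·0.426667 + 4·2.93 = 39.03 ms.

39.03 ms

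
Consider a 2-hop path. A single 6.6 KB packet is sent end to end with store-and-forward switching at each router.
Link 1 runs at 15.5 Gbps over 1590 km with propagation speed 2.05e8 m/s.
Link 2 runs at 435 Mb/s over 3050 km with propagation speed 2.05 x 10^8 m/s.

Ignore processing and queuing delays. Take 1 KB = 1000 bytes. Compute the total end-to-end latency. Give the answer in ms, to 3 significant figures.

L = 52800 bits.
Transmission delays (L/R per hop): 0.00340645, 0.121379 ms; sum = 0.124786 ms.
Propagation delays (d/s per hop): 7.7561, 14.878 ms; sum = 22.6341 ms.
End-to-end = 22.8 ms.

22.8 ms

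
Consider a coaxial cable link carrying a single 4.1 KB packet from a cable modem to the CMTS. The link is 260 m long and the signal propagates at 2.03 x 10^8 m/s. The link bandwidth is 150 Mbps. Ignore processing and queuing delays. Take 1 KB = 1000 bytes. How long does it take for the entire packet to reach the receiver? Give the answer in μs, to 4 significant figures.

L = 32800 bits.
Transmission delay = L/R = 32800 / 150000000 = 218.667 μs.
Propagation delay = d/s = 260 m / 2.03e+08 m/s = 1.28079 μs.
Total = 219.9 μs.

219.9 μs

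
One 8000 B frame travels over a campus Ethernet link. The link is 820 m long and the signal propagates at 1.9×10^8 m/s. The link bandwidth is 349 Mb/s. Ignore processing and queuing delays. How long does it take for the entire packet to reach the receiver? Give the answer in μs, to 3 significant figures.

L = 8000 × 8 = 64000 bits.
Transmission delay = L/R = 64000 / 349000000 = 183.381 μs.
Propagation delay = d/s = 820 m / 190000000 m/s = 4.31579 μs.
Total = 188 μs.

188 μs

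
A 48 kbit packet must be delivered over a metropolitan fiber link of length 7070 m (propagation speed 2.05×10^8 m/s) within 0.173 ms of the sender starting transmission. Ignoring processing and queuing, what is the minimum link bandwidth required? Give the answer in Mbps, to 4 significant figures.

346.5 Mbps

Propagation delay = 7070 / 2.05e+08 = 0.0344878 ms.
Transmission budget = 0.173 − 0.0344878 = 0.138512 ms.
R ≥ L / t_tx = 48000 bits / 0.000138512 s = 346.5 Mbps.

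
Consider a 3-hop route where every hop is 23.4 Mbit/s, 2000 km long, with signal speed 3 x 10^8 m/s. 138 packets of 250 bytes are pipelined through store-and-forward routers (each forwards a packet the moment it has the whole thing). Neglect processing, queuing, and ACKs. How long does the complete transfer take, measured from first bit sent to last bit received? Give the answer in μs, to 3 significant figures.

32000 μs

Per-hop transmission t_tx = L/R = 2000/23400000 = 85.4701 μs.
Per-hop propagation t_prop = 2000000/300000000 = 6666.67 μs.
Pipeline fill: first packet needs 3·t_tx to clear all hops; remaining 137 packets each add one t_tx.
Total = (3+138-1)·t_tx + 3·t_prop = 140·85.4701 + 3·6666.67 = 32000 μs.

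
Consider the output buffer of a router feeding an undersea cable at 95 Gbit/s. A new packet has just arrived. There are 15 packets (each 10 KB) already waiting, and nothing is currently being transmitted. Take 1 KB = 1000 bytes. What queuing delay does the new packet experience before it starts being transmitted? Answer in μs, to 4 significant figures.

12.63 μs

Each queued packet: L/R = 80000/95000000000 = 0.842105 μs.
15 queued → 12.6316 μs.
Queuing delay = 12.63 μs.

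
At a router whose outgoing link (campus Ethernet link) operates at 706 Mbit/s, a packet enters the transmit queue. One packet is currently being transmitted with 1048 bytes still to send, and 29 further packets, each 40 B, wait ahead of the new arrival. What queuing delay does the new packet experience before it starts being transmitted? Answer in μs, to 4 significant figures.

Each queued packet: L/R = 320/706000000 = 0.453258 μs.
29 queued → 13.1445 μs.
Plus remaining 8384 bits of current packet: 11.8754 μs.
Queuing delay = 25.02 μs.

25.02 μs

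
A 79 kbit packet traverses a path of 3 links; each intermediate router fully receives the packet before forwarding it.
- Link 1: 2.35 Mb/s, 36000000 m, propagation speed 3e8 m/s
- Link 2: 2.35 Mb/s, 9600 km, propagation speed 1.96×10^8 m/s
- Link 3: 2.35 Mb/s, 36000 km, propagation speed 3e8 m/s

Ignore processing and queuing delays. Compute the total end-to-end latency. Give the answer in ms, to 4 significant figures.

L = 79000 bits.
Transmission delay per hop = L/R = 79000/2350000 = 33.617 ms; 3 hops → 100.851 ms.
Propagation delays (d/s per hop): 120, 48.9796, 120 ms; sum = 288.98 ms.
End-to-end = 389.8 ms.

389.8 ms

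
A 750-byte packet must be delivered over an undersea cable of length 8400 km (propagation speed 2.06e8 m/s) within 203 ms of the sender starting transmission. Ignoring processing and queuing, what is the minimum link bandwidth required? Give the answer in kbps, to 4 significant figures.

L = 6000 bits.
Propagation delay = 8400000 / 206000000 = 40.7767 ms.
Transmission budget = 203 − 40.7767 = 162.223 ms.
R ≥ L / t_tx = 6000 bits / 0.162223 s = 36.99 kbps.

36.99 kbps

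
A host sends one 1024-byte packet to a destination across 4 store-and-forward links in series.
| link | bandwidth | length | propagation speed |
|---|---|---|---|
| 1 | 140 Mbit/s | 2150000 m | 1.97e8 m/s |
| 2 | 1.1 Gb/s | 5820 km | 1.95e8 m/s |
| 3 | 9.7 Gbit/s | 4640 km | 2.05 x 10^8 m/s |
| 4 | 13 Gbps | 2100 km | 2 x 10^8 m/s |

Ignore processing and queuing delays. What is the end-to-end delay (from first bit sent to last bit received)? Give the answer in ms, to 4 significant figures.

L = 1024 × 8 = 8192 bits.
Transmission delays (L/R per hop): 0.0585143, 0.00744727, 0.000844536, 0.000630154 ms; sum = 0.0674362 ms.
Propagation delays (d/s per hop): 10.9137, 29.8462, 22.6341, 10.5 ms; sum = 73.894 ms.
End-to-end = 73.96 ms.

73.96 ms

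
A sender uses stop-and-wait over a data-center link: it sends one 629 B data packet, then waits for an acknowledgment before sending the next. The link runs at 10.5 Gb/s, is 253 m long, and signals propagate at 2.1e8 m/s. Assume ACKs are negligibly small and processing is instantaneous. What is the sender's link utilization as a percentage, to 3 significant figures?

16.6 %

t_tx = L/R = 5032/10500000000 = 4.79238e-07 s.
t_prop = 253/210000000 = 1.20476e-06 s; RTT = 2.40952e-06 s.
Cycle = t_tx + RTT = 2.88876e-06 s.
Utilization = t_tx / cycle = 4.79238e-07/2.88876e-06 = 16.6 %.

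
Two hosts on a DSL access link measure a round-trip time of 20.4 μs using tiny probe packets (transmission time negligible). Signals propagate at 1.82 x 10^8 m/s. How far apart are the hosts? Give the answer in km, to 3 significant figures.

One-way propagation = RTT/2 = 10.2 μs.
d = s × t = 182000000 × 1.02e-05 = 1.86 km.

1.86 km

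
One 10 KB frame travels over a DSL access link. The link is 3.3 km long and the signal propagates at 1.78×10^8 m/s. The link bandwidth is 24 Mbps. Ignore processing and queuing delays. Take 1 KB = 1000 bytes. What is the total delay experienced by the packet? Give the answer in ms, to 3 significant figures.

L = 80000 bits.
Transmission delay = L/R = 80000 / 24000000 = 3.33333 ms.
Propagation delay = d/s = 3300 m / 178000000 m/s = 0.0185393 ms.
Total = 3.35 ms.

3.35 ms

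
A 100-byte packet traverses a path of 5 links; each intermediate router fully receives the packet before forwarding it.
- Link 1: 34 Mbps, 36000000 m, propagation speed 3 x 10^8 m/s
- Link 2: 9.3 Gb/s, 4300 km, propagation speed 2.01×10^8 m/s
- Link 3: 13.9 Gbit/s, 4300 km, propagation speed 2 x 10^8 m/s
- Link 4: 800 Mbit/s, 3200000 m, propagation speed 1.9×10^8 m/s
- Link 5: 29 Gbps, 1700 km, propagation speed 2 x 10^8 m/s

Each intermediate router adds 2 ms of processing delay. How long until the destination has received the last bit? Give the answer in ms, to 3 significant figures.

196 ms

L = 100 × 8 = 800 bits.
Transmission delays (L/R per hop): 0.0235294, 8.60215e-05, 5.7554e-05, 0.001, 2.75862e-05 ms; sum = 0.0247006 ms.
Propagation delays (d/s per hop): 120, 21.393, 21.5, 16.8421, 8.5 ms; sum = 188.235 ms.
Processing at 4 router(s): 4 × 2 ms = 8 ms.
End-to-end = 196 ms.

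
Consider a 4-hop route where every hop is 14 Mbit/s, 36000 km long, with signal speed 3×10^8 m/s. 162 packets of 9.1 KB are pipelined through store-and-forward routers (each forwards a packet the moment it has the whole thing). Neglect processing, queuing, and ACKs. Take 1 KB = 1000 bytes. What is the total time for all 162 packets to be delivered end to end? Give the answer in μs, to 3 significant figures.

Per-hop transmission t_tx = L/R = 72800/14000000 = 5200 μs.
Per-hop propagation t_prop = 36000000/300000000 = 120000 μs.
Pipeline fill: first packet needs 4·t_tx to clear all hops; remaining 161 packets each add one t_tx.
Total = (4+162-1)·t_tx + 4·t_prop = 165·5200 + 4·120000 = 1340000 μs.

1340000 μs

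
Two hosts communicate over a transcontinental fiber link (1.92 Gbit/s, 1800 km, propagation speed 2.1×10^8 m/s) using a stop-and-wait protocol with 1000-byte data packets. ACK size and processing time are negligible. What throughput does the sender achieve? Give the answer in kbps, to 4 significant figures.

t_tx = L/R = 8000/1920000000 = 4.16667e-06 s.
t_prop = 1800000/210000000 = 0.00857143 s; RTT = 0.0171429 s.
Cycle = t_tx + RTT = 0.017147 s.
Throughput = L / cycle = 8000 / 0.017147 = 466.6 kbps.

466.6 kbps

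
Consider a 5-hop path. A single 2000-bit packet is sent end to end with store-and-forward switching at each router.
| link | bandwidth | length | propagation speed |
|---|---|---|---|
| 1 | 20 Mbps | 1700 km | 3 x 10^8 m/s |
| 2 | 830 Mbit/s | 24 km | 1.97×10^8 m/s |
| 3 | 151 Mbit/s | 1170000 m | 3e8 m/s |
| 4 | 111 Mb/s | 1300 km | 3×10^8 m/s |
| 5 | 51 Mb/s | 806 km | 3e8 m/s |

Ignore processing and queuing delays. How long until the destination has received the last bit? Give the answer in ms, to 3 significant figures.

Transmission delays (L/R per hop): 0.1, 0.00240964, 0.013245, 0.018018, 0.0392157 ms; sum = 0.172888 ms.
Propagation delays (d/s per hop): 5.66667, 0.121827, 3.9, 4.33333, 2.68667 ms; sum = 16.7085 ms.
End-to-end = 16.9 ms.

16.9 ms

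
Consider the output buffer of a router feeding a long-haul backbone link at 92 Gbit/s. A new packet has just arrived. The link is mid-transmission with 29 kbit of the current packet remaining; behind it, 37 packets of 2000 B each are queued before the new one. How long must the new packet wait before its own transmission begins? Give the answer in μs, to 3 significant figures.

Each queued packet: L/R = 16000/92000000000 = 0.173913 μs.
37 queued → 6.43478 μs.
Plus remaining 29000 bits of current packet: 0.315217 μs.
Queuing delay = 6.75 μs.

6.75 μs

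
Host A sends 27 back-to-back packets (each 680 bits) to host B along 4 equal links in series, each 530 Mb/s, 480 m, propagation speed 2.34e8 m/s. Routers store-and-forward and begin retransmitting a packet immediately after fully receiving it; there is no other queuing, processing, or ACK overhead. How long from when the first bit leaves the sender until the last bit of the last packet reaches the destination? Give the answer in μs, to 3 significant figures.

Per-hop transmission t_tx = L/R = 680/530000000 = 1.28302 μs.
Per-hop propagation t_prop = 480/234000000 = 2.05128 μs.
Pipeline fill: first packet needs 4·t_tx to clear all hops; remaining 26 packets each add one t_tx.
Total = (4+27-1)·t_tx + 4·t_prop = 30·1.28302 + 4·2.05128 = 46.7 μs.

46.7 μs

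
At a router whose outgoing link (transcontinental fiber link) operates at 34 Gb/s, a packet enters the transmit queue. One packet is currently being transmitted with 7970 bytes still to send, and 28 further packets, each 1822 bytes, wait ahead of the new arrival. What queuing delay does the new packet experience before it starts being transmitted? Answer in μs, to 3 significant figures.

Each queued packet: L/R = 14576/34000000000 = 0.428706 μs.
28 queued → 12.0038 μs.
Plus remaining 63760 bits of current packet: 1.87529 μs.
Queuing delay = 13.9 μs.

13.9 μs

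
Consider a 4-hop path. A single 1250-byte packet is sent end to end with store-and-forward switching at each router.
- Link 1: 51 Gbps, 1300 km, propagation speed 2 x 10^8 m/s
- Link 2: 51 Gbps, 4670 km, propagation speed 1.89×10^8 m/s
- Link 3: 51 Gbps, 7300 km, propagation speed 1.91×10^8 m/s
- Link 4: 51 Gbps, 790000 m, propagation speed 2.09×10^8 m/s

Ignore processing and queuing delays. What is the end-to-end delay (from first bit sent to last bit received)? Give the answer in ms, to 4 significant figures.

73.21 ms

L = 1250 × 8 = 10000 bits.
Transmission delay per hop = L/R = 10000/51000000000 = 0.000196078 ms; 4 hops → 0.000784314 ms.
Propagation delays (d/s per hop): 6.5, 24.709, 38.2199, 3.7799 ms; sum = 73.2088 ms.
End-to-end = 73.21 ms.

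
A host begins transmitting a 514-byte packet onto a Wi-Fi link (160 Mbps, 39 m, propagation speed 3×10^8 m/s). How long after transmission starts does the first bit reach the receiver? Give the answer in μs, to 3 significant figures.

0.130 μs

First bit experiences only propagation delay: d/s = 39/300000000 = 0.130 μs.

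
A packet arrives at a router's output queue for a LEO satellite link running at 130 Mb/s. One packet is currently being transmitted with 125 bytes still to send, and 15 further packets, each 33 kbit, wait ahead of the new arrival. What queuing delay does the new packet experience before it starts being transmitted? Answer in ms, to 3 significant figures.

Each queued packet: L/R = 33000/130000000 = 0.253846 ms.
15 queued → 3.80769 ms.
Plus remaining 1000 bits of current packet: 0.00769231 ms.
Queuing delay = 3.82 ms.

3.82 ms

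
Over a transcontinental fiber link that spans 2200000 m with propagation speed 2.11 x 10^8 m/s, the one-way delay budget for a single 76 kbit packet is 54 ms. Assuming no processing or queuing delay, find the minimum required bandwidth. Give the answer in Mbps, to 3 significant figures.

Propagation delay = 2200000 / 211000000 = 10.4265 ms.
Transmission budget = 54 − 10.4265 = 43.5735 ms.
R ≥ L / t_tx = 76000 bits / 0.0435735 s = 1.74 Mbps.

1.74 Mbps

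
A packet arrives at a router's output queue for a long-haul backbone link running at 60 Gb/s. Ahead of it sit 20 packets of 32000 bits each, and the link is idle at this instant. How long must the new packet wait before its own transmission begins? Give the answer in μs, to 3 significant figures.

10.7 μs

Each queued packet: L/R = 32000/60000000000 = 0.533333 μs.
20 queued → 10.6667 μs.
Queuing delay = 10.7 μs.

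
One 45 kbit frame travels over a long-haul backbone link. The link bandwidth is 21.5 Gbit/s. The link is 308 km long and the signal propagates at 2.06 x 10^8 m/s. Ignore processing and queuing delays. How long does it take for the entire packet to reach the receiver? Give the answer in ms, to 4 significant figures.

1.497 ms

L = 45000 bits.
Transmission delay = L/R = 45000 / 21500000000 = 0.00209302 ms.
Propagation delay = d/s = 308000 m / 206000000 m/s = 1.49515 ms.
Total = 1.497 ms.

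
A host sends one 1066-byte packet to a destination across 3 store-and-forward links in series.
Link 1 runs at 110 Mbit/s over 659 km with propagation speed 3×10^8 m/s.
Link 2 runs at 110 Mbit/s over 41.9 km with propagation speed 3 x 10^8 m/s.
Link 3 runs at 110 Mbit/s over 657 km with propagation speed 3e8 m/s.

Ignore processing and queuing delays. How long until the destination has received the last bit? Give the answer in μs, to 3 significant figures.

4760 μs

L = 1066 × 8 = 8528 bits.
Transmission delay per hop = L/R = 8528/110000000 = 77.5273 μs; 3 hops → 232.582 μs.
Propagation delays (d/s per hop): 2196.67, 139.667, 2190 μs; sum = 4526.33 μs.
End-to-end = 4760 μs.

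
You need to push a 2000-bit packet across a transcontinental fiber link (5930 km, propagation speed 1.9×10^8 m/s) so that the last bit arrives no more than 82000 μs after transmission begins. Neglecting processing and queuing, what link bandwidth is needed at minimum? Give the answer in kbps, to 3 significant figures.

Propagation delay = 5930000 / 190000000 = 31210.5 μs.
Transmission budget = 82000 − 31210.5 = 50789.5 μs.
R ≥ L / t_tx = 2000 bits / 0.0507895 s = 39.4 kbps.

39.4 kbps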